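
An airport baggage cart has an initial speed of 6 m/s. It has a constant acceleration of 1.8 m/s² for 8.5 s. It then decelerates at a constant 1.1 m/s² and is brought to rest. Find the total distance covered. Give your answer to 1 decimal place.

322.2 m

Phase 1 (accelerating): v₀ = 6.00 m/s, a = 1.8 m/s².
v = v₀ + at = 6.00 + (1.8)(8.5) = 21.3 m/s
Δx = v₀t + ½at² = 6.00·8.5 + 0.5·1.8·8.5² = 116 m

Phase 2 (decelerating): v₀ = 21.3 m/s, a = -1.1 m/s².
v = v₀ + at → t = (0 − 21.3) / -1.1 = 19.4 s
v² = v₀² + 2aΔx → Δx = (0² − 21.3²)/(2·-1.1) = 206 m
Total distance = 116 + 206 = 322 m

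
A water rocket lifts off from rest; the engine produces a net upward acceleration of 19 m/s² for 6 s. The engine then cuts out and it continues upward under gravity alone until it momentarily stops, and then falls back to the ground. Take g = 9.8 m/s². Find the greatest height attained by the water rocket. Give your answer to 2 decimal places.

Phase 1 (powered ascent): v₀ = 0 m/s, a = 19 m/s².
v = v₀ + at = 0 + (19)(6) = 114 m/s
Δx = v₀t + ½at² = 0·6 + 0.5·19·6² = 342 m

Phase 2 (coasting upward): v₀ = 114 m/s, a = -9.8 m/s².
v = v₀ + at → t = (0 − 114) / -9.8 = 11.6 s
v² = v₀² + 2aΔx → Δx = (0² − 114²)/(2·-9.8) = 663 m
Maximum height = 342 + 663 = 1010 m

1005.06 m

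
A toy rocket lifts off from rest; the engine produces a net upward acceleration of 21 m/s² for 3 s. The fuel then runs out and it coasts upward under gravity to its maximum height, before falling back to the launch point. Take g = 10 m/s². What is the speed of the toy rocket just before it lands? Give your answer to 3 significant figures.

Phase 1 (powered ascent): v₀ = 0 m/s, a = 21 m/s².
v = v₀ + at = 0 + (21)(3) = 63.0 m/s
Δx = v₀t + ½at² = 0·3 + 0.5·21·3² = 94.5 m

Phase 2 (coasting upward): v₀ = 63.0 m/s, a = -10 m/s².
v = v₀ + at → t = (0 − 63.0) / -10 = 6.30 s
v² = v₀² + 2aΔx → Δx = (0² − 63.0²)/(2·-10) = 198 m

Phase 3 (free fall): v₀ = 0 m/s, a = -10 m/s².
Falls 293 m from rest: t = √(2·293/10) = 7.65 s; v = g·t = 76.5 m/s.
Impact speed = 76.5 m/s

76.5 m/s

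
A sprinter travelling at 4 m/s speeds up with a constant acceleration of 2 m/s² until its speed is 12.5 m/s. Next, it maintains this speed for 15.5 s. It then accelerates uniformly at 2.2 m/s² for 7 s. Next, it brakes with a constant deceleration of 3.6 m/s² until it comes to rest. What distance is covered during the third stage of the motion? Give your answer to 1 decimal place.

141.4 m

Phase 1 (accelerating): v₀ = 4.00 m/s, a = 2 m/s².
v = v₀ + at → t = (12.5 − 4.00) / 2 = 4.25 s
v² = v₀² + 2aΔx → Δx = (12.5² − 4.00²)/(2·2) = 35.1 m

Phase 2 (constant speed): v₀ = 12.5 m/s, a = 0 m/s².
v = v₀ + at = 12.5 + (0)(15.5) = 12.5 m/s
Δx = v₀t + ½at² = 12.5·15.5 + 0.5·0·15.5² = 194 m

Phase 3 (accelerating): v₀ = 12.5 m/s, a = 2.2 m/s².
v = v₀ + at = 12.5 + (2.2)(7) = 27.9 m/s
Δx = v₀t + ½at² = 12.5·7 + 0.5·2.2·7² = 141 m
Distance in phase 3 = 141 m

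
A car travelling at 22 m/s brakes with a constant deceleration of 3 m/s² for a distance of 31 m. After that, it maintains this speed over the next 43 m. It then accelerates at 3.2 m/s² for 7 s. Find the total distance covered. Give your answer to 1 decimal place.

273.2 m

Phase 1 (decelerating): v₀ = 22.0 m/s, a = -3 m/s².
v² = v₀² + 2aΔx = 22.0² + 2·-3·31 = 298 → v = 17.3 m/s
t = (v − v₀)/a = (17.3 − 22.0)/-3 = 1.58 s

Phase 2 (constant speed): v₀ = 17.3 m/s, a = 0 m/s².
Constant speed: t = d/v = 43/17.3 = 2.49 s

Phase 3 (accelerating): v₀ = 17.3 m/s, a = 3.2 m/s².
v = v₀ + at = 17.3 + (3.2)(7) = 39.7 m/s
Δx = v₀t + ½at² = 17.3·7 + 0.5·3.2·7² = 199 m
Total distance = 31.0 + 43.0 + 199 = 273 m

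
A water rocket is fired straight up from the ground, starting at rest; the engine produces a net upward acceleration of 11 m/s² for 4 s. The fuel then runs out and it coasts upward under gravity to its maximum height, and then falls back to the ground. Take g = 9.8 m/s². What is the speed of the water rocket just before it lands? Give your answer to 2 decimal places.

Phase 1 (powered ascent): v₀ = 0 m/s, a = 11 m/s².
v = v₀ + at = 0 + (11)(4) = 44.0 m/s
Δx = v₀t + ½at² = 0·4 + 0.5·11·4² = 88.0 m

Phase 2 (coasting upward): v₀ = 44.0 m/s, a = -9.8 m/s².
v = v₀ + at → t = (0 − 44.0) / -9.8 = 4.49 s
v² = v₀² + 2aΔx → Δx = (0² − 44.0²)/(2·-9.8) = 98.8 m

Phase 3 (free fall): v₀ = 0 m/s, a = -9.8 m/s².
Falls 187 m from rest: t = √(2·187/9.8) = 6.17 s; v = g·t = 60.5 m/s.
Impact speed = 60.5 m/s

60.50 m/s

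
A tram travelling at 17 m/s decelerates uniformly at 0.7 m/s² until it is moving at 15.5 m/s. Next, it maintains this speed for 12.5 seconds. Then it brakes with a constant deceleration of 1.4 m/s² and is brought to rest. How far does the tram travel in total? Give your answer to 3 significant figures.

Phase 1 (decelerating): v₀ = 17.0 m/s, a = -0.7 m/s².
v = v₀ + at → t = (15.5 − 17.0) / -0.7 = 2.14 s
v² = v₀² + 2aΔx → Δx = (15.5² − 17.0²)/(2·-0.7) = 34.8 m

Phase 2 (constant speed): v₀ = 15.5 m/s, a = 0 m/s².
v = v₀ + at = 15.5 + (0)(12.5) = 15.5 m/s
Δx = v₀t + ½at² = 15.5·12.5 + 0.5·0·12.5² = 194 m

Phase 3 (decelerating): v₀ = 15.5 m/s, a = -1.4 m/s².
v = v₀ + at → t = (0 − 15.5) / -1.4 = 11.1 s
v² = v₀² + 2aΔx → Δx = (0² − 15.5²)/(2·-1.4) = 85.8 m
Total distance = 34.8 + 194 + 85.8 = 314 m

314 m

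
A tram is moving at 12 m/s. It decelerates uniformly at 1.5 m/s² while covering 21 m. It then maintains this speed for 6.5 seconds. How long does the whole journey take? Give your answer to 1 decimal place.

8.5 s

Phase 1 (decelerating): v₀ = 12.0 m/s, a = -1.5 m/s².
v² = v₀² + 2aΔx = 12.0² + 2·-1.5·21 = 81.0 → v = 9.00 m/s
t = (v − v₀)/a = (9.00 − 12.0)/-1.5 = 2.00 s

Phase 2 (constant speed): v₀ = 9.00 m/s, a = 0 m/s².
v = v₀ + at = 9.00 + (0)(6.5) = 9.00 m/s
Δx = v₀t + ½at² = 9.00·6.5 + 0.5·0·6.5² = 58.5 m
Total time = 2.00 + 6.50 = 8.50 s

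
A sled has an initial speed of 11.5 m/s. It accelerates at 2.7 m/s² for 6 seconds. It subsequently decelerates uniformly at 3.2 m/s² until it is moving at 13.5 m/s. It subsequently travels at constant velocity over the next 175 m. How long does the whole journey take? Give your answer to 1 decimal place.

Phase 1 (accelerating): v₀ = 11.5 m/s, a = 2.7 m/s².
v = v₀ + at = 11.5 + (2.7)(6) = 27.7 m/s
Δx = v₀t + ½at² = 11.5·6 + 0.5·2.7·6² = 118 m

Phase 2 (decelerating): v₀ = 27.7 m/s, a = -3.2 m/s².
v = v₀ + at → t = (13.5 − 27.7) / -3.2 = 4.44 s
v² = v₀² + 2aΔx → Δx = (13.5² − 27.7²)/(2·-3.2) = 91.4 m

Phase 3 (constant speed): v₀ = 13.5 m/s, a = 0 m/s².
Constant speed: t = d/v = 175/13.5 = 13.0 s
Total time = 6.00 + 4.44 + 13.0 = 23.4 s

23.4 s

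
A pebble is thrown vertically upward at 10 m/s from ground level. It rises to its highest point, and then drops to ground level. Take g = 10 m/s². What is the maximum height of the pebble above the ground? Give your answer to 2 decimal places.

5.00 m

Phase 1 (rising): v₀ = 10.0 m/s, a = -10 m/s².
v = v₀ + at → t = (0 − 10.0) / -10 = 1.00 s
v² = v₀² + 2aΔx → Δx = (0² − 10.0²)/(2·-10) = 5.00 m
Maximum height = 5.00 m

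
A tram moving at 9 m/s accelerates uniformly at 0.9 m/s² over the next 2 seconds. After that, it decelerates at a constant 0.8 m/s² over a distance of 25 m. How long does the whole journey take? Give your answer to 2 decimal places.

4.56 s

Phase 1 (accelerating): v₀ = 9.00 m/s, a = 0.9 m/s².
v = v₀ + at = 9.00 + (0.9)(2) = 10.8 m/s
Δx = v₀t + ½at² = 9.00·2 + 0.5·0.9·2² = 19.8 m

Phase 2 (decelerating): v₀ = 10.8 m/s, a = -0.8 m/s².
v² = v₀² + 2aΔx = 10.8² + 2·-0.8·25 = 76.6 → v = 8.75 m/s
t = (v − v₀)/a = (8.75 − 10.8)/-0.8 = 2.56 s
Total time = 2.00 + 2.56 = 4.56 s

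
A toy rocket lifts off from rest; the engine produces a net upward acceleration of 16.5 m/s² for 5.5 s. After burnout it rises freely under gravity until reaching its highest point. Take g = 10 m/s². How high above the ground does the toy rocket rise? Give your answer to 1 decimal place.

661.3 m

Phase 1 (powered ascent): v₀ = 0 m/s, a = 16.5 m/s².
v = v₀ + at = 0 + (16.5)(5.5) = 90.8 m/s
Δx = v₀t + ½at² = 0·5.5 + 0.5·16.5·5.5² = 250 m

Phase 2 (coasting upward): v₀ = 90.8 m/s, a = -10 m/s².
v = v₀ + at → t = (0 − 90.8) / -10 = 9.07 s
v² = v₀² + 2aΔx → Δx = (0² − 90.8²)/(2·-10) = 412 m
Maximum height = 250 + 412 = 661 m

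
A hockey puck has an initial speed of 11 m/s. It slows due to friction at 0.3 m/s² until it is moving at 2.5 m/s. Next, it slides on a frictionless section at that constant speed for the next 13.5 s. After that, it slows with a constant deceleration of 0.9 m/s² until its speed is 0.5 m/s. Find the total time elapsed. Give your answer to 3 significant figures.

44.1 s

Phase 1 (decelerating): v₀ = 11.0 m/s, a = -0.3 m/s².
v = v₀ + at → t = (2.5 − 11.0) / -0.3 = 28.3 s
v² = v₀² + 2aΔx → Δx = (2.5² − 11.0²)/(2·-0.3) = 191 m

Phase 2 (constant speed): v₀ = 2.50 m/s, a = 0 m/s².
v = v₀ + at = 2.50 + (0)(13.5) = 2.50 m/s
Δx = v₀t + ½at² = 2.50·13.5 + 0.5·0·13.5² = 33.8 m

Phase 3 (decelerating): v₀ = 2.50 m/s, a = -0.9 m/s².
v = v₀ + at → t = (0.5 − 2.50) / -0.9 = 2.22 s
v² = v₀² + 2aΔx → Δx = (0.5² − 2.50²)/(2·-0.9) = 3.33 m
Total time = 28.3 + 13.5 + 2.22 = 44.1 s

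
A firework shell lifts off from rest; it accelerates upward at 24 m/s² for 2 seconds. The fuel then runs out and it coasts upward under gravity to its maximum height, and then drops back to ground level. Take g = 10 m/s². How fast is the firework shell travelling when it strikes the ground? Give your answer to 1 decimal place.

57.1 m/s

Phase 1 (powered ascent): v₀ = 0 m/s, a = 24 m/s².
v = v₀ + at = 0 + (24)(2) = 48.0 m/s
Δx = v₀t + ½at² = 0·2 + 0.5·24·2² = 48.0 m

Phase 2 (coasting upward): v₀ = 48.0 m/s, a = -10 m/s².
v = v₀ + at → t = (0 − 48.0) / -10 = 4.80 s
v² = v₀² + 2aΔx → Δx = (0² − 48.0²)/(2·-10) = 115 m

Phase 3 (free fall): v₀ = 0 m/s, a = -10 m/s².
Falls 163 m from rest: t = √(2·163/10) = 5.71 s; v = g·t = 57.1 m/s.
Impact speed = 57.1 m/s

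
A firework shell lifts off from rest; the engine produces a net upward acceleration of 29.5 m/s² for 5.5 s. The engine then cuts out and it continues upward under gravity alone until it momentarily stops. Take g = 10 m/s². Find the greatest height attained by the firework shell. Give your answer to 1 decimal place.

1762.4 m

Phase 1 (powered ascent): v₀ = 0 m/s, a = 29.5 m/s².
v = v₀ + at = 0 + (29.5)(5.5) = 162 m/s
Δx = v₀t + ½at² = 0·5.5 + 0.5·29.5·5.5² = 446 m

Phase 2 (coasting upward): v₀ = 162 m/s, a = -10 m/s².
v = v₀ + at → t = (0 − 162) / -10 = 16.2 s
v² = v₀² + 2aΔx → Δx = (0² − 162²)/(2·-10) = 1320 m
Maximum height = 446 + 1320 = 1760 m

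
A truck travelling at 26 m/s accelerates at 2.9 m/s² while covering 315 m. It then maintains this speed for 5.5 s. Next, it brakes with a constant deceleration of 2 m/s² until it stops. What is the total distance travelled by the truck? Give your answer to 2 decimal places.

Phase 1 (accelerating): v₀ = 26.0 m/s, a = 2.9 m/s².
v² = v₀² + 2aΔx = 26.0² + 2·2.9·315 = 2500 → v = 50.0 m/s
t = (v − v₀)/a = (50.0 − 26.0)/2.9 = 8.29 s

Phase 2 (constant speed): v₀ = 50.0 m/s, a = 0 m/s².
v = v₀ + at = 50.0 + (0)(5.5) = 50.0 m/s
Δx = v₀t + ½at² = 50.0·5.5 + 0.5·0·5.5² = 275 m

Phase 3 (decelerating): v₀ = 50.0 m/s, a = -2 m/s².
v = v₀ + at → t = (0 − 50.0) / -2 = 25.0 s
v² = v₀² + 2aΔx → Δx = (0² − 50.0²)/(2·-2) = 626 m
Total distance = 315 + 275 + 626 = 1220 m

1215.91 m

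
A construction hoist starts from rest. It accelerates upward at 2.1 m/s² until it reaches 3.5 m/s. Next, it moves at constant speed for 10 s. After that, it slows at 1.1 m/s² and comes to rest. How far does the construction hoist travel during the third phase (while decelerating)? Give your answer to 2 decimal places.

Phase 1 (accelerating): v₀ = 0 m/s, a = 2.1 m/s².
v = v₀ + at → t = (3.5 − 0) / 2.1 = 1.67 s
v² = v₀² + 2aΔx → Δx = (3.5² − 0²)/(2·2.1) = 2.92 m

Phase 2 (constant speed): v₀ = 3.50 m/s, a = 0 m/s².
v = v₀ + at = 3.50 + (0)(10) = 3.50 m/s
Δx = v₀t + ½at² = 3.50·10 + 0.5·0·10² = 35.0 m

Phase 3 (decelerating): v₀ = 3.50 m/s, a = -1.1 m/s².
v = v₀ + at → t = (0 − 3.50) / -1.1 = 3.18 s
v² = v₀² + 2aΔx → Δx = (0² − 3.50²)/(2·-1.1) = 5.57 m
Distance in phase 3 = 5.57 m

5.57 m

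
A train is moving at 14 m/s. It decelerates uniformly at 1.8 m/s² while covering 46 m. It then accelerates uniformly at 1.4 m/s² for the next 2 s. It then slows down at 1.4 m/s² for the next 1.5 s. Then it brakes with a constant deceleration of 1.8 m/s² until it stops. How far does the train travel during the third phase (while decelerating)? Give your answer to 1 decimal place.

Phase 1 (decelerating): v₀ = 14.0 m/s, a = -1.8 m/s².
v² = v₀² + 2aΔx = 14.0² + 2·-1.8·46 = 30.4 → v = 5.51 m/s
t = (v − v₀)/a = (5.51 − 14.0)/-1.8 = 4.71 s

Phase 2 (accelerating): v₀ = 5.51 m/s, a = 1.4 m/s².
v = v₀ + at = 5.51 + (1.4)(2) = 8.31 m/s
Δx = v₀t + ½at² = 5.51·2 + 0.5·1.4·2² = 13.8 m

Phase 3 (decelerating): v₀ = 8.31 m/s, a = -1.4 m/s².
v = v₀ + at = 8.31 + (-1.4)(1.5) = 6.21 m/s
Δx = v₀t + ½at² = 8.31·1.5 + 0.5·-1.4·1.5² = 10.9 m
Distance in phase 3 = 10.9 m

10.9 m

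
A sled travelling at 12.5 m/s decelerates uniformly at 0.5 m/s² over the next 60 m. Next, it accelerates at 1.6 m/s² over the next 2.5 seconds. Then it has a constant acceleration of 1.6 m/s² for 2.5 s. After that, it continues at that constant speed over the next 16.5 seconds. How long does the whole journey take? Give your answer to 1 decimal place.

Phase 1 (decelerating): v₀ = 12.5 m/s, a = -0.5 m/s².
v² = v₀² + 2aΔx = 12.5² + 2·-0.5·60 = 96.2 → v = 9.81 m/s
t = (v − v₀)/a = (9.81 − 12.5)/-0.5 = 5.38 s

Phase 2 (accelerating): v₀ = 9.81 m/s, a = 1.6 m/s².
v = v₀ + at = 9.81 + (1.6)(2.5) = 13.8 m/s
Δx = v₀t + ½at² = 9.81·2.5 + 0.5·1.6·2.5² = 29.5 m

Phase 3 (accelerating): v₀ = 13.8 m/s, a = 1.6 m/s².
v = v₀ + at = 13.8 + (1.6)(2.5) = 17.8 m/s
Δx = v₀t + ½at² = 13.8·2.5 + 0.5·1.6·2.5² = 39.5 m

Phase 4 (constant speed): v₀ = 17.8 m/s, a = 0 m/s².
v = v₀ + at = 17.8 + (0)(16.5) = 17.8 m/s
Δx = v₀t + ½at² = 17.8·16.5 + 0.5·0·16.5² = 294 m
Total time = 5.38 + 2.50 + 2.50 + 16.5 = 26.9 s

26.9 s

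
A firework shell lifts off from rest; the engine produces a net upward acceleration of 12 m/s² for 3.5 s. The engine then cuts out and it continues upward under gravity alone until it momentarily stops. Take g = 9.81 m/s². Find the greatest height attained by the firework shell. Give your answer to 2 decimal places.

163.41 m

Phase 1 (powered ascent): v₀ = 0 m/s, a = 12 m/s².
v = v₀ + at = 0 + (12)(3.5) = 42.0 m/s
Δx = v₀t + ½at² = 0·3.5 + 0.5·12·3.5² = 73.5 m

Phase 2 (coasting upward): v₀ = 42.0 m/s, a = -9.81 m/s².
v = v₀ + at → t = (0 − 42.0) / -9.81 = 4.28 s
v² = v₀² + 2aΔx → Δx = (0² − 42.0²)/(2·-9.81) = 89.9 m
Maximum height = 73.5 + 89.9 = 163 m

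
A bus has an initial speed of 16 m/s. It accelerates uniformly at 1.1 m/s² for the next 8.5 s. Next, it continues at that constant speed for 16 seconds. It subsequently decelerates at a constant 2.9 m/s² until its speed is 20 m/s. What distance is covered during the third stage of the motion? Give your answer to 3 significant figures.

41.8 m

Phase 1 (accelerating): v₀ = 16.0 m/s, a = 1.1 m/s².
v = v₀ + at = 16.0 + (1.1)(8.5) = 25.4 m/s
Δx = v₀t + ½at² = 16.0·8.5 + 0.5·1.1·8.5² = 176 m

Phase 2 (constant speed): v₀ = 25.4 m/s, a = 0 m/s².
v = v₀ + at = 25.4 + (0)(16) = 25.4 m/s
Δx = v₀t + ½at² = 25.4·16 + 0.5·0·16² = 406 m

Phase 3 (decelerating): v₀ = 25.4 m/s, a = -2.9 m/s².
v = v₀ + at → t = (20 − 25.4) / -2.9 = 1.84 s
v² = v₀² + 2aΔx → Δx = (20² − 25.4²)/(2·-2.9) = 41.8 m
Distance in phase 3 = 41.8 m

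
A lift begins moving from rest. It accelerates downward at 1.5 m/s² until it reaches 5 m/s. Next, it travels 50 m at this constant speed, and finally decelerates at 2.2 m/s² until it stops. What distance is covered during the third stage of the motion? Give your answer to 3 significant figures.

5.68 m

Phase 1 (accelerating): v₀ = 0 m/s, a = 1.5 m/s².
v = v₀ + at → t = (5 − 0) / 1.5 = 3.33 s
v² = v₀² + 2aΔx → Δx = (5² − 0²)/(2·1.5) = 8.33 m

Phase 2 (constant speed): v₀ = 5.00 m/s, a = 0 m/s².
Constant speed: t = d/v = 50/5.00 = 10.0 s

Phase 3 (decelerating): v₀ = 5.00 m/s, a = -2.2 m/s².
v = v₀ + at → t = (0 − 5.00) / -2.2 = 2.27 s
v² = v₀² + 2aΔx → Δx = (0² − 5.00²)/(2·-2.2) = 5.68 m
Distance in phase 3 = 5.68 m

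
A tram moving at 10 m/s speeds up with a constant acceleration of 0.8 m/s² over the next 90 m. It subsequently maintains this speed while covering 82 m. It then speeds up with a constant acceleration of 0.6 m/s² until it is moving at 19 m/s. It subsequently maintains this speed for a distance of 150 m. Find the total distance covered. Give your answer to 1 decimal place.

Phase 1 (accelerating): v₀ = 10.0 m/s, a = 0.8 m/s².
v² = v₀² + 2aΔx = 10.0² + 2·0.8·90 = 244 → v = 15.6 m/s
t = (v − v₀)/a = (15.6 − 10.0)/0.8 = 7.03 s

Phase 2 (constant speed): v₀ = 15.6 m/s, a = 0 m/s².
Constant speed: t = d/v = 82/15.6 = 5.25 s

Phase 3 (accelerating): v₀ = 15.6 m/s, a = 0.6 m/s².
v = v₀ + at → t = (19 − 15.6) / 0.6 = 5.63 s
v² = v₀² + 2aΔx → Δx = (19² − 15.6²)/(2·0.6) = 97.5 m

Phase 4 (constant speed): v₀ = 19.0 m/s, a = 0 m/s².
Constant speed: t = d/v = 150/19.0 = 7.89 s
Total distance = 90.0 + 82.0 + 97.5 + 150 = 420 m

419.5 m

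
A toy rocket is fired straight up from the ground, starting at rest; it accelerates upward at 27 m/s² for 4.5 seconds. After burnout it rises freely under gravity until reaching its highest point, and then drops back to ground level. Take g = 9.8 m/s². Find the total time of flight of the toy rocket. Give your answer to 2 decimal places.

Phase 1 (powered ascent): v₀ = 0 m/s, a = 27 m/s².
v = v₀ + at = 0 + (27)(4.5) = 122 m/s
Δx = v₀t + ½at² = 0·4.5 + 0.5·27·4.5² = 273 m

Phase 2 (coasting upward): v₀ = 122 m/s, a = -9.8 m/s².
v = v₀ + at → t = (0 − 122) / -9.8 = 12.4 s
v² = v₀² + 2aΔx → Δx = (0² − 122²)/(2·-9.8) = 753 m

Phase 3 (free fall): v₀ = 0 m/s, a = -9.8 m/s².
Falls 1030 m from rest: t = √(2·1030/9.8) = 14.5 s; v = g·t = 142 m/s.
Total time = 4.50 + 12.4 + 14.5 = 31.4 s

31.37 s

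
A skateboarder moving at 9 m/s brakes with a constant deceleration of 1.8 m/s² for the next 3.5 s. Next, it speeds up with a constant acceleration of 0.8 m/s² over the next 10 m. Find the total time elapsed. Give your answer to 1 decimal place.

6.2 s

Phase 1 (decelerating): v₀ = 9.00 m/s, a = -1.8 m/s².
v = v₀ + at = 9.00 + (-1.8)(3.5) = 2.70 m/s
Δx = v₀t + ½at² = 9.00·3.5 + 0.5·-1.8·3.5² = 20.5 m

Phase 2 (accelerating): v₀ = 2.70 m/s, a = 0.8 m/s².
v² = v₀² + 2aΔx = 2.70² + 2·0.8·10 = 23.3 → v = 4.83 m/s
t = (v − v₀)/a = (4.83 − 2.70)/0.8 = 2.66 s
Total time = 3.50 + 2.66 = 6.16 s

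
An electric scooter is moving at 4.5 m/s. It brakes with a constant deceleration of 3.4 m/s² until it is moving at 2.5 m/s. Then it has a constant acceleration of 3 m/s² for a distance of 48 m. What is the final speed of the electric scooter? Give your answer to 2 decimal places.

Phase 1 (decelerating): v₀ = 4.50 m/s, a = -3.4 m/s².
v = v₀ + at → t = (2.5 − 4.50) / -3.4 = 0.588 s
v² = v₀² + 2aΔx → Δx = (2.5² − 4.50²)/(2·-3.4) = 2.06 m

Phase 2 (accelerating): v₀ = 2.50 m/s, a = 3 m/s².
v² = v₀² + 2aΔx = 2.50² + 2·3·48 = 294 → v = 17.2 m/s
t = (v − v₀)/a = (17.2 − 2.50)/3 = 4.88 s
Final speed = 17.2 m/s

17.15 m/s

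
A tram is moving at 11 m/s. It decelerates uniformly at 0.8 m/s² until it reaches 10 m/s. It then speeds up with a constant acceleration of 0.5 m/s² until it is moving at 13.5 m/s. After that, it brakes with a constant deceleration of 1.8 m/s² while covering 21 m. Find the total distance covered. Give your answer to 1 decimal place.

Phase 1 (decelerating): v₀ = 11.0 m/s, a = -0.8 m/s².
v = v₀ + at → t = (10 − 11.0) / -0.8 = 1.25 s
v² = v₀² + 2aΔx → Δx = (10² − 11.0²)/(2·-0.8) = 13.1 m

Phase 2 (accelerating): v₀ = 10.0 m/s, a = 0.5 m/s².
v = v₀ + at → t = (13.5 − 10.0) / 0.5 = 7.00 s
v² = v₀² + 2aΔx → Δx = (13.5² − 10.0²)/(2·0.5) = 82.2 m

Phase 3 (decelerating): v₀ = 13.5 m/s, a = -1.8 m/s².
v² = v₀² + 2aΔx = 13.5² + 2·-1.8·21 = 107 → v = 10.3 m/s
t = (v − v₀)/a = (10.3 − 13.5)/-1.8 = 1.76 s
Total distance = 13.1 + 82.2 + 21.0 = 116 m

116.4 m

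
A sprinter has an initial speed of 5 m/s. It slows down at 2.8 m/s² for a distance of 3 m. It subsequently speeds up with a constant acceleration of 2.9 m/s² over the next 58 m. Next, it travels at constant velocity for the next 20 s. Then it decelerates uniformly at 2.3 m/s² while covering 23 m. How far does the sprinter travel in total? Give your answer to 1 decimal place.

455.3 m

Phase 1 (decelerating): v₀ = 5.00 m/s, a = -2.8 m/s².
v² = v₀² + 2aΔx = 5.00² + 2·-2.8·3 = 8.20 → v = 2.86 m/s
t = (v − v₀)/a = (2.86 − 5.00)/-2.8 = 0.763 s

Phase 2 (accelerating): v₀ = 2.86 m/s, a = 2.9 m/s².
v² = v₀² + 2aΔx = 2.86² + 2·2.9·58 = 345 → v = 18.6 m/s
t = (v − v₀)/a = (18.6 − 2.86)/2.9 = 5.41 s

Phase 3 (constant speed): v₀ = 18.6 m/s, a = 0 m/s².
v = v₀ + at = 18.6 + (0)(20) = 18.6 m/s
Δx = v₀t + ½at² = 18.6·20 + 0.5·0·20² = 371 m

Phase 4 (decelerating): v₀ = 18.6 m/s, a = -2.3 m/s².
v² = v₀² + 2aΔx = 18.6² + 2·-2.3·23 = 239 → v = 15.5 m/s
t = (v − v₀)/a = (15.5 − 18.6)/-2.3 = 1.35 s
Total distance = 3.00 + 58.0 + 371 + 23.0 = 455 m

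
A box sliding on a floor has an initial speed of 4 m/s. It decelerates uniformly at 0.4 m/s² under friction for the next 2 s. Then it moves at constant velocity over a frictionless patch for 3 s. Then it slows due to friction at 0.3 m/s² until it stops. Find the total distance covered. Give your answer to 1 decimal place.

33.9 m

Phase 1 (decelerating): v₀ = 4.00 m/s, a = -0.4 m/s².
v = v₀ + at = 4.00 + (-0.4)(2) = 3.20 m/s
Δx = v₀t + ½at² = 4.00·2 + 0.5·-0.4·2² = 7.20 m

Phase 2 (constant speed): v₀ = 3.20 m/s, a = 0 m/s².
v = v₀ + at = 3.20 + (0)(3) = 3.20 m/s
Δx = v₀t + ½at² = 3.20·3 + 0.5·0·3² = 9.60 m

Phase 3 (decelerating): v₀ = 3.20 m/s, a = -0.3 m/s².
v = v₀ + at → t = (0 − 3.20) / -0.3 = 10.7 s
v² = v₀² + 2aΔx → Δx = (0² − 3.20²)/(2·-0.3) = 17.1 m
Total distance = 7.20 + 9.60 + 17.1 = 33.9 m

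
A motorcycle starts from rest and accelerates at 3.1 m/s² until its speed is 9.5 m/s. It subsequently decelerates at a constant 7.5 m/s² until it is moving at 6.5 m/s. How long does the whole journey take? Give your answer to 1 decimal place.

Phase 1 (accelerating): v₀ = 0 m/s, a = 3.1 m/s².
v = v₀ + at → t = (9.5 − 0) / 3.1 = 3.06 s
v² = v₀² + 2aΔx → Δx = (9.5² − 0²)/(2·3.1) = 14.6 m

Phase 2 (decelerating): v₀ = 9.50 m/s, a = -7.5 m/s².
v = v₀ + at → t = (6.5 − 9.50) / -7.5 = 0.400 s
v² = v₀² + 2aΔx → Δx = (6.5² − 9.50²)/(2·-7.5) = 3.20 m
Total time = 3.06 + 0.400 = 3.46 s

3.5 s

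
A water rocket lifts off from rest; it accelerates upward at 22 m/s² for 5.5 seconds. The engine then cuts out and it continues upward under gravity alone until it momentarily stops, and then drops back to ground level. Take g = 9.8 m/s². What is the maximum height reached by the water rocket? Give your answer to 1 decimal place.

Phase 1 (powered ascent): v₀ = 0 m/s, a = 22 m/s².
v = v₀ + at = 0 + (22)(5.5) = 121 m/s
Δx = v₀t + ½at² = 0·5.5 + 0.5·22·5.5² = 333 m

Phase 2 (coasting upward): v₀ = 121 m/s, a = -9.8 m/s².
v = v₀ + at → t = (0 − 121) / -9.8 = 12.3 s
v² = v₀² + 2aΔx → Δx = (0² − 121²)/(2·-9.8) = 747 m
Maximum height = 333 + 747 = 1080 m

1079.7 m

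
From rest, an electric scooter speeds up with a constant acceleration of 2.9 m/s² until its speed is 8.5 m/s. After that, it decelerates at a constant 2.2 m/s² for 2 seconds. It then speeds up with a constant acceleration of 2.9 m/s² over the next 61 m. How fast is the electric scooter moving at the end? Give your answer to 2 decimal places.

Phase 1 (accelerating): v₀ = 0 m/s, a = 2.9 m/s².
v = v₀ + at → t = (8.5 − 0) / 2.9 = 2.93 s
v² = v₀² + 2aΔx → Δx = (8.5² − 0²)/(2·2.9) = 12.5 m

Phase 2 (decelerating): v₀ = 8.50 m/s, a = -2.2 m/s².
v = v₀ + at = 8.50 + (-2.2)(2) = 4.10 m/s
Δx = v₀t + ½at² = 8.50·2 + 0.5·-2.2·2² = 12.6 m

Phase 3 (accelerating): v₀ = 4.10 m/s, a = 2.9 m/s².
v² = v₀² + 2aΔx = 4.10² + 2·2.9·61 = 371 → v = 19.3 m/s
t = (v − v₀)/a = (19.3 − 4.10)/2.9 = 5.22 s
Final speed = 19.3 m/s

19.25 m/s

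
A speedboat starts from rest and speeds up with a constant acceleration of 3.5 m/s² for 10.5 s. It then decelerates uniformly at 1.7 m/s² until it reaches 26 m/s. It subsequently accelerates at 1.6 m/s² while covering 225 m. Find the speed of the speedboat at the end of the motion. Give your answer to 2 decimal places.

37.36 m/s

Phase 1 (accelerating): v₀ = 0 m/s, a = 3.5 m/s².
v = v₀ + at = 0 + (3.5)(10.5) = 36.8 m/s
Δx = v₀t + ½at² = 0·10.5 + 0.5·3.5·10.5² = 193 m

Phase 2 (decelerating): v₀ = 36.8 m/s, a = -1.7 m/s².
v = v₀ + at → t = (26 − 36.8) / -1.7 = 6.32 s
v² = v₀² + 2aΔx → Δx = (26² − 36.8²)/(2·-1.7) = 198 m

Phase 3 (accelerating): v₀ = 26.0 m/s, a = 1.6 m/s².
v² = v₀² + 2aΔx = 26.0² + 2·1.6·225 = 1400 → v = 37.4 m/s
t = (v − v₀)/a = (37.4 − 26.0)/1.6 = 7.10 s
Final speed = 37.4 m/s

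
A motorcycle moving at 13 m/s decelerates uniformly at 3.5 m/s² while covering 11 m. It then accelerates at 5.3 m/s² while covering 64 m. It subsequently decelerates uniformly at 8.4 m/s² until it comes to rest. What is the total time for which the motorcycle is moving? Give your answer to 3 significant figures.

Phase 1 (decelerating): v₀ = 13.0 m/s, a = -3.5 m/s².
v² = v₀² + 2aΔx = 13.0² + 2·-3.5·11 = 92.0 → v = 9.59 m/s
t = (v − v₀)/a = (9.59 − 13.0)/-3.5 = 0.974 s

Phase 2 (accelerating): v₀ = 9.59 m/s, a = 5.3 m/s².
v² = v₀² + 2aΔx = 9.59² + 2·5.3·64 = 770 → v = 27.8 m/s
t = (v − v₀)/a = (27.8 − 9.59)/5.3 = 3.43 s

Phase 3 (decelerating): v₀ = 27.8 m/s, a = -8.4 m/s².
v = v₀ + at → t = (0 − 27.8) / -8.4 = 3.30 s
v² = v₀² + 2aΔx → Δx = (0² − 27.8²)/(2·-8.4) = 45.9 m
Total time = 0.974 + 3.43 + 3.30 = 7.71 s

7.71 s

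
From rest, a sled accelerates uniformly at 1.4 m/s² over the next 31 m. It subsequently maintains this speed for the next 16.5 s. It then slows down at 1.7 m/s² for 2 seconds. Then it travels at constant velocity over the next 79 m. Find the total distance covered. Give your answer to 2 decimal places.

Phase 1 (accelerating): v₀ = 0 m/s, a = 1.4 m/s².
v² = v₀² + 2aΔx = 0² + 2·1.4·31 = 86.8 → v = 9.32 m/s
t = (v − v₀)/a = (9.32 − 0)/1.4 = 6.65 s

Phase 2 (constant speed): v₀ = 9.32 m/s, a = 0 m/s².
v = v₀ + at = 9.32 + (0)(16.5) = 9.32 m/s
Δx = v₀t + ½at² = 9.32·16.5 + 0.5·0·16.5² = 154 m

Phase 3 (decelerating): v₀ = 9.32 m/s, a = -1.7 m/s².
v = v₀ + at = 9.32 + (-1.7)(2) = 5.92 m/s
Δx = v₀t + ½at² = 9.32·2 + 0.5·-1.7·2² = 15.2 m

Phase 4 (constant speed): v₀ = 5.92 m/s, a = 0 m/s².
Constant speed: t = d/v = 79/5.92 = 13.4 s
Total distance = 31.0 + 154 + 15.2 + 79.0 = 279 m

278.96 m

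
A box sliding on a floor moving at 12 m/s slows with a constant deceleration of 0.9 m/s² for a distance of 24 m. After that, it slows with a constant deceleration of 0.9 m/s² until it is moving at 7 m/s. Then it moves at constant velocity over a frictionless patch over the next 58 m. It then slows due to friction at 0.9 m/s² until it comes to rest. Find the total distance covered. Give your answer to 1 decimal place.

138.0 m

Phase 1 (decelerating): v₀ = 12.0 m/s, a = -0.9 m/s².
v² = v₀² + 2aΔx = 12.0² + 2·-0.9·24 = 101 → v = 10.0 m/s
t = (v − v₀)/a = (10.0 − 12.0)/-0.9 = 2.18 s

Phase 2 (decelerating): v₀ = 10.0 m/s, a = -0.9 m/s².
v = v₀ + at → t = (7 − 10.0) / -0.9 = 3.38 s
v² = v₀² + 2aΔx → Δx = (7² − 10.0²)/(2·-0.9) = 28.8 m

Phase 3 (constant speed): v₀ = 7.00 m/s, a = 0 m/s².
Constant speed: t = d/v = 58/7.00 = 8.29 s

Phase 4 (decelerating): v₀ = 7.00 m/s, a = -0.9 m/s².
v = v₀ + at → t = (0 − 7.00) / -0.9 = 7.78 s
v² = v₀² + 2aΔx → Δx = (0² − 7.00²)/(2·-0.9) = 27.2 m
Total distance = 24.0 + 28.8 + 58.0 + 27.2 = 138 m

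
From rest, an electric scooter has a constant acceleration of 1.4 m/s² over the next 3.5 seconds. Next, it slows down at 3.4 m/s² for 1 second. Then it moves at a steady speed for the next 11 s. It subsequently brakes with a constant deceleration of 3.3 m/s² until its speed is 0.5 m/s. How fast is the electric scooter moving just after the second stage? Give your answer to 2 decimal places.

Phase 1 (accelerating): v₀ = 0 m/s, a = 1.4 m/s².
v = v₀ + at = 0 + (1.4)(3.5) = 4.90 m/s
Δx = v₀t + ½at² = 0·3.5 + 0.5·1.4·3.5² = 8.57 m

Phase 2 (decelerating): v₀ = 4.90 m/s, a = -3.4 m/s².
v = v₀ + at = 4.90 + (-3.4)(1) = 1.50 m/s
Δx = v₀t + ½at² = 4.90·1 + 0.5·-3.4·1² = 3.20 m
Speed at end of phase 2 = 1.50 m/s

1.50 m/s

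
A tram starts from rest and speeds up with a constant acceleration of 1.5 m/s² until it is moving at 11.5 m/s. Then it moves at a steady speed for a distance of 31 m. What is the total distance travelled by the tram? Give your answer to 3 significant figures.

75.1 m

Phase 1 (accelerating): v₀ = 0 m/s, a = 1.5 m/s².
v = v₀ + at → t = (11.5 − 0) / 1.5 = 7.67 s
v² = v₀² + 2aΔx → Δx = (11.5² − 0²)/(2·1.5) = 44.1 m

Phase 2 (constant speed): v₀ = 11.5 m/s, a = 0 m/s².
Constant speed: t = d/v = 31/11.5 = 2.70 s
Total distance = 44.1 + 31.0 = 75.1 m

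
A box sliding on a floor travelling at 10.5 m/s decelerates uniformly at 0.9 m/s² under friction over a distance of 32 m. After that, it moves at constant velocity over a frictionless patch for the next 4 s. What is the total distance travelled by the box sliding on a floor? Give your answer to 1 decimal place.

Phase 1 (decelerating): v₀ = 10.5 m/s, a = -0.9 m/s².
v² = v₀² + 2aΔx = 10.5² + 2·-0.9·32 = 52.6 → v = 7.26 m/s
t = (v − v₀)/a = (7.26 − 10.5)/-0.9 = 3.60 s

Phase 2 (constant speed): v₀ = 7.26 m/s, a = 0 m/s².
v = v₀ + at = 7.26 + (0)(4) = 7.26 m/s
Δx = v₀t + ½at² = 7.26·4 + 0.5·0·4² = 29.0 m
Total distance = 32.0 + 29.0 = 61.0 m

61.0 m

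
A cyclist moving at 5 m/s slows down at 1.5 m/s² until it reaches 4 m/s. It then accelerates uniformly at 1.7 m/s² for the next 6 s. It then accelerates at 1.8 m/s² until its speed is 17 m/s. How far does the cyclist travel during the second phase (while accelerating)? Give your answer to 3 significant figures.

54.6 m

Phase 1 (decelerating): v₀ = 5.00 m/s, a = -1.5 m/s².
v = v₀ + at → t = (4 − 5.00) / -1.5 = 0.667 s
v² = v₀² + 2aΔx → Δx = (4² − 5.00²)/(2·-1.5) = 3.00 m

Phase 2 (accelerating): v₀ = 4.00 m/s, a = 1.7 m/s².
v = v₀ + at = 4.00 + (1.7)(6) = 14.2 m/s
Δx = v₀t + ½at² = 4.00·6 + 0.5·1.7·6² = 54.6 m
Distance in phase 2 = 54.6 m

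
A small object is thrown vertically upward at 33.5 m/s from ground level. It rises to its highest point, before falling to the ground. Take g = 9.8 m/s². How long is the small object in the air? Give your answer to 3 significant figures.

6.84 s

Phase 1 (rising): v₀ = 33.5 m/s, a = -9.8 m/s².
v = v₀ + at → t = (0 − 33.5) / -9.8 = 3.42 s
v² = v₀² + 2aΔx → Δx = (0² − 33.5²)/(2·-9.8) = 57.3 m

Phase 2 (falling): v₀ = 0 m/s, a = -9.8 m/s².
Falls 57.3 m from rest: t = √(2·57.3/9.8) = 3.42 s; v = g·t = 33.5 m/s.
Total time = 3.42 + 3.42 = 6.84 s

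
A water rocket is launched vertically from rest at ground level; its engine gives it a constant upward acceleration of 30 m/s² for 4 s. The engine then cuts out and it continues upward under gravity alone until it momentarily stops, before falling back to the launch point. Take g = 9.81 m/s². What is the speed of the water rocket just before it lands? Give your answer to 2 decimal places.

138.23 m/s

Phase 1 (powered ascent): v₀ = 0 m/s, a = 30 m/s².
v = v₀ + at = 0 + (30)(4) = 120 m/s
Δx = v₀t + ½at² = 0·4 + 0.5·30·4² = 240 m

Phase 2 (coasting upward): v₀ = 120 m/s, a = -9.81 m/s².
v = v₀ + at → t = (0 − 120) / -9.81 = 12.2 s
v² = v₀² + 2aΔx → Δx = (0² − 120²)/(2·-9.81) = 734 m

Phase 3 (free fall): v₀ = 0 m/s, a = -9.81 m/s².
Falls 974 m from rest: t = √(2·974/9.81) = 14.1 s; v = g·t = 138 m/s.
Impact speed = 138 m/s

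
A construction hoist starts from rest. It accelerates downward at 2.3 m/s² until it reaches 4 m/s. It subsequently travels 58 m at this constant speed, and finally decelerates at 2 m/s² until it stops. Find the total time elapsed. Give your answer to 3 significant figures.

18.2 s

Phase 1 (accelerating): v₀ = 0 m/s, a = 2.3 m/s².
v = v₀ + at → t = (4 − 0) / 2.3 = 1.74 s
v² = v₀² + 2aΔx → Δx = (4² − 0²)/(2·2.3) = 3.48 m

Phase 2 (constant speed): v₀ = 4.00 m/s, a = 0 m/s².
Constant speed: t = d/v = 58/4.00 = 14.5 s

Phase 3 (decelerating): v₀ = 4.00 m/s, a = -2 m/s².
v = v₀ + at → t = (0 − 4.00) / -2 = 2.00 s
v² = v₀² + 2aΔx → Δx = (0² − 4.00²)/(2·-2) = 4.00 m
Total time = 1.74 + 14.5 + 2.00 = 18.2 s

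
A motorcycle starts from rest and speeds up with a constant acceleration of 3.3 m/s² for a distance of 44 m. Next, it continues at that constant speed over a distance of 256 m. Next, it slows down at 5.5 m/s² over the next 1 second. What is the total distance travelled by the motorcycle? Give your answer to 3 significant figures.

314 m

Phase 1 (accelerating): v₀ = 0 m/s, a = 3.3 m/s².
v² = v₀² + 2aΔx = 0² + 2·3.3·44 = 290 → v = 17.0 m/s
t = (v − v₀)/a = (17.0 − 0)/3.3 = 5.16 s

Phase 2 (constant speed): v₀ = 17.0 m/s, a = 0 m/s².
Constant speed: t = d/v = 256/17.0 = 15.0 s

Phase 3 (decelerating): v₀ = 17.0 m/s, a = -5.5 m/s².
v = v₀ + at = 17.0 + (-5.5)(1) = 11.5 m/s
Δx = v₀t + ½at² = 17.0·1 + 0.5·-5.5·1² = 14.3 m
Total distance = 44.0 + 256 + 14.3 = 314 m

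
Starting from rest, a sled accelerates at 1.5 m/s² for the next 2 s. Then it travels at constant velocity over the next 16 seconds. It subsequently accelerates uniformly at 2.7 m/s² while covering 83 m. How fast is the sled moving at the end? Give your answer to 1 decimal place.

Phase 1 (accelerating): v₀ = 0 m/s, a = 1.5 m/s².
v = v₀ + at = 0 + (1.5)(2) = 3.00 m/s
Δx = v₀t + ½at² = 0·2 + 0.5·1.5·2² = 3.00 m

Phase 2 (constant speed): v₀ = 3.00 m/s, a = 0 m/s².
v = v₀ + at = 3.00 + (0)(16) = 3.00 m/s
Δx = v₀t + ½at² = 3.00·16 + 0.5·0·16² = 48.0 m

Phase 3 (accelerating): v₀ = 3.00 m/s, a = 2.7 m/s².
v² = v₀² + 2aΔx = 3.00² + 2·2.7·83 = 457 → v = 21.4 m/s
t = (v − v₀)/a = (21.4 − 3.00)/2.7 = 6.81 s
Final speed = 21.4 m/s

21.4 m/s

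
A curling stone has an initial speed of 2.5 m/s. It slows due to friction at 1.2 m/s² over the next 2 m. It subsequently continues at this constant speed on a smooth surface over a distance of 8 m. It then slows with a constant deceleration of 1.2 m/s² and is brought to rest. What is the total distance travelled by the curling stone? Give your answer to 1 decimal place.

10.6 m

Phase 1 (decelerating): v₀ = 2.50 m/s, a = -1.2 m/s².
v² = v₀² + 2aΔx = 2.50² + 2·-1.2·2 = 1.45 → v = 1.20 m/s
t = (v − v₀)/a = (1.20 − 2.50)/-1.2 = 1.08 s

Phase 2 (constant speed): v₀ = 1.20 m/s, a = 0 m/s².
Constant speed: t = d/v = 8/1.20 = 6.64 s

Phase 3 (decelerating): v₀ = 1.20 m/s, a = -1.2 m/s².
v = v₀ + at → t = (0 − 1.20) / -1.2 = 1.00 s
v² = v₀² + 2aΔx → Δx = (0² − 1.20²)/(2·-1.2) = 0.604 m
Total distance = 2.00 + 8.00 + 0.604 = 10.6 m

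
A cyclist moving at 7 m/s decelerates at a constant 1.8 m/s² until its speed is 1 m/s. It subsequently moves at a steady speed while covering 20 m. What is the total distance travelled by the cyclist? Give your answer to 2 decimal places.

Phase 1 (decelerating): v₀ = 7.00 m/s, a = -1.8 m/s².
v = v₀ + at → t = (1 − 7.00) / -1.8 = 3.33 s
v² = v₀² + 2aΔx → Δx = (1² − 7.00²)/(2·-1.8) = 13.3 m

Phase 2 (constant speed): v₀ = 1.00 m/s, a = 0 m/s².
Constant speed: t = d/v = 20/1.00 = 20.0 s
Total distance = 13.3 + 20.0 = 33.3 m

33.33 m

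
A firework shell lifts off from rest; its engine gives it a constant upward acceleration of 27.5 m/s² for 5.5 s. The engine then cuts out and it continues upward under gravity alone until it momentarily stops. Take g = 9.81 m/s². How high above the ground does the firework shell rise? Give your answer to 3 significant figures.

1580 m

Phase 1 (powered ascent): v₀ = 0 m/s, a = 27.5 m/s².
v = v₀ + at = 0 + (27.5)(5.5) = 151 m/s
Δx = v₀t + ½at² = 0·5.5 + 0.5·27.5·5.5² = 416 m

Phase 2 (coasting upward): v₀ = 151 m/s, a = -9.81 m/s².
v = v₀ + at → t = (0 − 151) / -9.81 = 15.4 s
v² = v₀² + 2aΔx → Δx = (0² − 151²)/(2·-9.81) = 1170 m
Maximum height = 416 + 1170 = 1580 m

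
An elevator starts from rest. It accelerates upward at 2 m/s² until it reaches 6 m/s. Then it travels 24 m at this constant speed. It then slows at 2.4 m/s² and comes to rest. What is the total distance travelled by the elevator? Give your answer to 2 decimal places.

40.50 m

Phase 1 (accelerating): v₀ = 0 m/s, a = 2 m/s².
v = v₀ + at → t = (6 − 0) / 2 = 3.00 s
v² = v₀² + 2aΔx → Δx = (6² − 0²)/(2·2) = 9.00 m

Phase 2 (constant speed): v₀ = 6.00 m/s, a = 0 m/s².
Constant speed: t = d/v = 24/6.00 = 4.00 s

Phase 3 (decelerating): v₀ = 6.00 m/s, a = -2.4 m/s².
v = v₀ + at → t = (0 − 6.00) / -2.4 = 2.50 s
v² = v₀² + 2aΔx → Δx = (0² − 6.00²)/(2·-2.4) = 7.50 m
Total distance = 9.00 + 24.0 + 7.50 = 40.5 m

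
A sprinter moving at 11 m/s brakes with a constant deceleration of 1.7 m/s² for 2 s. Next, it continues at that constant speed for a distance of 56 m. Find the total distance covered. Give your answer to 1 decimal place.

74.6 m

Phase 1 (decelerating): v₀ = 11.0 m/s, a = -1.7 m/s².
v = v₀ + at = 11.0 + (-1.7)(2) = 7.60 m/s
Δx = v₀t + ½at² = 11.0·2 + 0.5·-1.7·2² = 18.6 m

Phase 2 (constant speed): v₀ = 7.60 m/s, a = 0 m/s².
Constant speed: t = d/v = 56/7.60 = 7.37 s
Total distance = 18.6 + 56.0 = 74.6 m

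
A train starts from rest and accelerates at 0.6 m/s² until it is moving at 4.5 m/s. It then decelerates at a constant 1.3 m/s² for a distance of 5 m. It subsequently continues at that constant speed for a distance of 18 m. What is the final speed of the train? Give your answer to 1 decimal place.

2.7 m/s

Phase 1 (accelerating): v₀ = 0 m/s, a = 0.6 m/s².
v = v₀ + at → t = (4.5 − 0) / 0.6 = 7.50 s
v² = v₀² + 2aΔx → Δx = (4.5² − 0²)/(2·0.6) = 16.9 m

Phase 2 (decelerating): v₀ = 4.50 m/s, a = -1.3 m/s².
v² = v₀² + 2aΔx = 4.50² + 2·-1.3·5 = 7.25 → v = 2.69 m/s
t = (v − v₀)/a = (2.69 − 4.50)/-1.3 = 1.39 s

Phase 3 (constant speed): v₀ = 2.69 m/s, a = 0 m/s².
Constant speed: t = d/v = 18/2.69 = 6.69 s
Final speed = 2.69 m/s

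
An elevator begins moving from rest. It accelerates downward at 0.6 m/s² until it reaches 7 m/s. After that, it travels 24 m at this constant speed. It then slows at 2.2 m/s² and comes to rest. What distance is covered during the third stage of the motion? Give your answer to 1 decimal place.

Phase 1 (accelerating): v₀ = 0 m/s, a = 0.6 m/s².
v = v₀ + at → t = (7 − 0) / 0.6 = 11.7 s
v² = v₀² + 2aΔx → Δx = (7² − 0²)/(2·0.6) = 40.8 m

Phase 2 (constant speed): v₀ = 7.00 m/s, a = 0 m/s².
Constant speed: t = d/v = 24/7.00 = 3.43 s

Phase 3 (decelerating): v₀ = 7.00 m/s, a = -2.2 m/s².
v = v₀ + at → t = (0 − 7.00) / -2.2 = 3.18 s
v² = v₀² + 2aΔx → Δx = (0² − 7.00²)/(2·-2.2) = 11.1 m
Distance in phase 3 = 11.1 m

11.1 m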